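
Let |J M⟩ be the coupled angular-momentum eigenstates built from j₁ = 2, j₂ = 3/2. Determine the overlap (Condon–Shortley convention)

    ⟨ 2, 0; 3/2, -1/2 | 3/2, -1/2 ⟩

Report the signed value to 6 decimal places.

−√(1/5) = -0.447214

√[4·2!2!1!/6! · 2!2!1!2!1!2!] = √(16/45)
  +(−1)^0/∏(0,2,2,1,0,0)! = 1/4  (running 1/4)
  +(−1)^1/∏(1,1,1,0,1,1)! = -1  (running -3/4)
⟨..|..⟩ = √(16/45)·(-3/4) = -0.447214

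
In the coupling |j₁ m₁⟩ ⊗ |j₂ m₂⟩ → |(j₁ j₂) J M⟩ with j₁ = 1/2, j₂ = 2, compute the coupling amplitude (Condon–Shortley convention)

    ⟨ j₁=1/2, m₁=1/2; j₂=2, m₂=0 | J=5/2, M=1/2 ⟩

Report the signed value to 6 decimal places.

j₁+j₂−J=0  J+j₁−j₂=1  J−j₁+j₂=4  j₁+j₂+J+1=6
(j₁±m₁, j₂±m₂, J±M) = (1,0,2,2,3,2)
P² = 48/5
sum k=0..0:
  [0] +1/4 = 1/4
S = 1/4
C² = P²·S² = 3/5 ; C = +0.774597

+0.774597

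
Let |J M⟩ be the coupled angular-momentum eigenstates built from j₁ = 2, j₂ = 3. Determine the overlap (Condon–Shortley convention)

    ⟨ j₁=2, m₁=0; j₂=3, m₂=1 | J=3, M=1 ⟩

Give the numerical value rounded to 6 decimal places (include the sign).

√[7·2!2!4!/9! · 2!2!4!2!4!2!] = √(256/15)
  +(−1)^0/∏(0,2,2,4,0,0)! = 1/96  (running 1/96)
  +(−1)^1/∏(1,1,1,3,1,1)! = -1/6  (running -5/32)
  +(−1)^2/∏(2,0,0,2,2,2)! = 1/16  (running -3/32)
⟨..|..⟩ = √(256/15)·(-3/32) = -0.387298

−√(3/20) ≈ -0.387298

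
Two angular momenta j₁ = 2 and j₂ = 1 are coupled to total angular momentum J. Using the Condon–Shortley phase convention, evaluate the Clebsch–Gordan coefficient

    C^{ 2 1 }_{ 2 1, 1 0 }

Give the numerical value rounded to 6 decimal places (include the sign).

j₁+j₂−J=1  J+j₁−j₂=3  J−j₁+j₂=1  j₁+j₂+J+1=6
(j₁±m₁, j₂±m₂, J±M) = (3,1,1,1,3,1)
P² = 3/2
sum k=0..1:
  [0] +1/2 = 1/2
  [1] −1/6 = -1/6
S = 1/3
C² = P²·S² = 1/6 ; C = +0.408248

+0.408248  (= +√(1/6))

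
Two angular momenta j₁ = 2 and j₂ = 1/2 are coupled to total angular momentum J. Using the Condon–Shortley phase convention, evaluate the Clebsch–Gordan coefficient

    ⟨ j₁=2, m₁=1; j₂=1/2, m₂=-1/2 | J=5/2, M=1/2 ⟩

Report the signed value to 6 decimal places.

triangle: 0!×4!×1!/6! = 24/720
(j±m)!: 3!×1!×0!×1!×3!×2! = 72
prefactor² = (2J+1)×Δ×N² = 72/5
  k=0: +1/(0!×0!×1!×0!×3!×1!) = 1/6
Σ = 1/6  ⇒  CG² = 72/5×1/6² = 2/5
CG = +√(2/5) = +0.632456

+0.632456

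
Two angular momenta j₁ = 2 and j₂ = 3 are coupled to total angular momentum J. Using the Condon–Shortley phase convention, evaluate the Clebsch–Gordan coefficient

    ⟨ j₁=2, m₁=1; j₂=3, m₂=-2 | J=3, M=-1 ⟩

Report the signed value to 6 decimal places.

triangle: 2!·2!·4!/9! = 96/362880
(j±m)!: 3!·1!·1!·5!·2!·4! = 34560
prefactor² = (2J+1)·Δ·N² = 64
  k=0: +1/(0!·2!·1!·1!·1!·3!) = 1/12
  k=1: −1/(1!·1!·0!·0!·2!·4!) = -1/48
Σ = 1/16  ⇒  CG² = 64·1/16² = 1/4
CG = +√(1/4) = +0.500000

+√(1/4) = +0.500000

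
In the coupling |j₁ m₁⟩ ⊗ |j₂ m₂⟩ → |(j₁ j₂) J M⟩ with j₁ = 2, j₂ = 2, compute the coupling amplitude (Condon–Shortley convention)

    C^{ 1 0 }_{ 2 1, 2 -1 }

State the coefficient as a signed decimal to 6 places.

j₁+j₂−J=3  J+j₁−j₂=1  J−j₁+j₂=1  j₁+j₂+J+1=6
(j₁±m₁, j₂±m₂, J±M) = (3,1,1,3,1,1)
P² = 9/10
sum k=0..1:
  [0] +1/6 = 1/6
  [1] −1/2 = -1/2
S = -1/3
C² = P²·S² = 1/10 ; C = -0.316228

-0.316228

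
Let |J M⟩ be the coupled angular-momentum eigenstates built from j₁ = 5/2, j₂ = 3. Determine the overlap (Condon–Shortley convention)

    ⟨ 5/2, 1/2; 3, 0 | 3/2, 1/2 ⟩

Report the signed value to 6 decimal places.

+√(4/35) = +0.338062

j₁+j₂−J=4  J+j₁−j₂=1  J−j₁+j₂=2  j₁+j₂+J+1=8
(j₁±m₁, j₂±m₂, J±M) = (3,2,3,3,2,1)
P² = 144/35
sum k=1..2:
  [1] −1/12 = -1/12
  [2] +1/4 = 1/4
S = 1/6
C² = P²·S² = 4/35 ; C = +0.338062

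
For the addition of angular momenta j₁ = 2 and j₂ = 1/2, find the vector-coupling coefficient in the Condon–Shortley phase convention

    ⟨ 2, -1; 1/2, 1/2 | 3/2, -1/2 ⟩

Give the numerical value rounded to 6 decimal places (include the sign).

triangle: 1!×3!×0!/5! = 6/120
(j±m)!: 1!×3!×1!×0!×1!×2! = 12
prefactor² = (2J+1)×Δ×N² = 12/5
  k=1: −1/(1!×0!×2!×0!×1!×0!) = -1/2
Σ = -1/2  ⇒  CG² = 12/5×(-1/2)² = 3/5
CG = −√(3/5) = -0.774597

−√(3/5) ≈ -0.774597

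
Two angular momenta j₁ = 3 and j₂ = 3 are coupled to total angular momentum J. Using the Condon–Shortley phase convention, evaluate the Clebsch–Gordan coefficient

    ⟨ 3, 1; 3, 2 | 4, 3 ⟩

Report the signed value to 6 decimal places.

triangle: 2!*4!*4!/11! = 1152/39916800
(j±m)!: 4!*2!*5!*1!*7!*1! = 29030400
prefactor² = (2J+1)*Δ*N² = 82944/11
  k=1: −1/(1!*1!*1!*4!*3!*0!) = -1/144
  k=2: +1/(2!*0!*0!*3!*4!*1!) = 1/288
Σ = -1/288  ⇒  CG² = 82944/11*(-1/288)² = 1/11
CG = −√(1/11) = -0.301511

-0.301511  (= −√(1/11))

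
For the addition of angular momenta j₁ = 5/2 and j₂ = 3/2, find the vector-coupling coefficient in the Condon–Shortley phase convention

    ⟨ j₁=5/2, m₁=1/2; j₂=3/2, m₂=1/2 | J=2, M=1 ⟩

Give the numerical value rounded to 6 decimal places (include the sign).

−√(25/84) = -0.545545

√[5·2!3!1!/7! · 3!2!2!1!3!1!] = √(12/7)
  +(−1)^1/∏(1,1,1,1,2,0)! = -1/2  (running -1/2)
  +(−1)^2/∏(2,0,0,0,3,1)! = 1/12  (running -5/12)
⟨..|..⟩ = √(12/7)·(-5/12) = -0.545545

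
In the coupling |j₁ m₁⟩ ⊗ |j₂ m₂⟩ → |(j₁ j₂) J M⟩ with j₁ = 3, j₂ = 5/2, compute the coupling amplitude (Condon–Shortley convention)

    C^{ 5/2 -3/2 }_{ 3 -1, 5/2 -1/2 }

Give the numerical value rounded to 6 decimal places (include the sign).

+0.169031  (= +√(1/35))

triangle: 3!×3!×2!/9! = 72/362880
(j±m)!: 2!×4!×2!×3!×1!×4! = 13824
prefactor² = (2J+1)×Δ×N² = 576/35
  k=1: −1/(1!×2!×3!×1!×0!×1!) = -1/12
  k=2: +1/(2!×1!×2!×0!×1!×2!) = 1/8
Σ = 1/24  ⇒  CG² = 576/35×1/24² = 1/35
CG = +√(1/35) = +0.169031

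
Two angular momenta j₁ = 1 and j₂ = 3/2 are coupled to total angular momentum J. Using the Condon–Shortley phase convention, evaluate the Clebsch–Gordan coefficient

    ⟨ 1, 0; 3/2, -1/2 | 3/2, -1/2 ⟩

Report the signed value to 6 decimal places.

√[4·1!1!2!/5! · 1!1!1!2!1!2!] = √(4/15)
  +(−1)^0/∏(0,1,1,1,0,1)! = 1  (running 1)
  +(−1)^1/∏(1,0,0,0,1,2)! = -1/2  (running 1/2)
⟨..|..⟩ = √(4/15)·(1/2) = +0.258199

+0.258199  (= +√(1/15))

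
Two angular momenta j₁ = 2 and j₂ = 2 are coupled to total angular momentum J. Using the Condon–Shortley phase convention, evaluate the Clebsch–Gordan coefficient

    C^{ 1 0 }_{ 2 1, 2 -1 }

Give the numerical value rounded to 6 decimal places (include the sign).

triangle: 3!·1!·1!/6! = 6/720
(j±m)!: 3!·1!·1!·3!·1!·1! = 36
prefactor² = (2J+1)·Δ·N² = 9/10
  k=0: +1/(0!·3!·1!·1!·0!·0!) = 1/6
  k=1: −1/(1!·2!·0!·0!·1!·1!) = -1/2
Σ = -1/3  ⇒  CG² = 9/10·(-1/3)² = 1/10
CG = −√(1/10) = -0.316228

−√(1/10) ≈ -0.316228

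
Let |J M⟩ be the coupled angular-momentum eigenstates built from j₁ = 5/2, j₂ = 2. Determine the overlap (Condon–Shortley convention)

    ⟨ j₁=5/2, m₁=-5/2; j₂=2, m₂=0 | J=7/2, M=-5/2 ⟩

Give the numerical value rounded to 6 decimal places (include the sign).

√[8·1!4!3!/9! · 0!5!2!2!1!6!] = √(7680/7)
  +(−1)^1/∏(1,0,4,1,0,2)! = -1/48  (running -1/48)
⟨..|..⟩ = √(7680/7)·(-1/48) = -0.690066

−√(10/21) = -0.690066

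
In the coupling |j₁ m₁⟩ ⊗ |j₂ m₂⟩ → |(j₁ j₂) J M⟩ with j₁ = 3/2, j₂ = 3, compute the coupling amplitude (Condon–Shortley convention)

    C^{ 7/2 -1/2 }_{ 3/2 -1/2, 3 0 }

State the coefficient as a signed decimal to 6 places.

√[8·1!2!5!/9! · 1!2!3!3!3!4!] = √(384/7)
  +(−1)^0/∏(0,1,2,3,0,2)! = 1/24  (running 1/24)
  +(−1)^1/∏(1,0,1,2,1,3)! = -1/12  (running -1/24)
⟨..|..⟩ = √(384/7)·(-1/24) = -0.308607

-0.308607  (= −√(2/21))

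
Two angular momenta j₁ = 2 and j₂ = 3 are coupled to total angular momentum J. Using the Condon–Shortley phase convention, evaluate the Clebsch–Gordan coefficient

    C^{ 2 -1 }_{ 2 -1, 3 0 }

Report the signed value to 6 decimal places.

+0.534522  (= +√(2/7))

triangle: 3!×1!×3!/8! = 36/40320
(j±m)!: 1!×3!×3!×3!×1!×3! = 1296
prefactor² = (2J+1)×Δ×N² = 81/14
  k=2: +1/(2!×1!×1!×1!×0!×2!) = 1/4
  k=3: −1/(3!×0!×0!×0!×1!×3!) = -1/36
Σ = 2/9  ⇒  CG² = 81/14×2/9² = 2/7
CG = +√(2/7) = +0.534522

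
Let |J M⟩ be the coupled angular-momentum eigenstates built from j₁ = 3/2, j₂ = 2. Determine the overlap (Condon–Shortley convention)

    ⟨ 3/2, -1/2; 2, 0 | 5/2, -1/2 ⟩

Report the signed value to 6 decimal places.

√[6·1!2!3!/7! · 1!2!2!2!2!3!] = √(48/35)
  +(−1)^0/∏(0,1,2,2,0,1)! = 1/4  (running 1/4)
  +(−1)^1/∏(1,0,1,1,1,2)! = -1/2  (running -1/4)
⟨..|..⟩ = √(48/35)·(-1/4) = -0.292770

-0.292770  (= −√(3/35))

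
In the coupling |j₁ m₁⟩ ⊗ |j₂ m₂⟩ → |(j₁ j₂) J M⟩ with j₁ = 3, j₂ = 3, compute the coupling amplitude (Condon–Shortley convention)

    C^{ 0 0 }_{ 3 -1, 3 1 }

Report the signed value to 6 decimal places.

√[1·6!0!0!/7! · 2!4!4!2!0!0!] = √(2304/7)
  +(−1)^4/∏(4,2,0,0,0,0)! = 1/48  (running 1/48)
⟨..|..⟩ = √(2304/7)·(1/48) = +0.377964

+√(1/7) ≈ +0.377964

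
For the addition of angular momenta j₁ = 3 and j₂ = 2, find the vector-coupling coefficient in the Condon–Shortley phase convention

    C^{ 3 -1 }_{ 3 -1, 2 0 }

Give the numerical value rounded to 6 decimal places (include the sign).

triangle: 2!·4!·2!/9! = 96/362880
(j±m)!: 2!·4!·2!·2!·2!·4! = 9216
prefactor² = (2J+1)·Δ·N² = 256/15
  k=0: +1/(0!·2!·4!·2!·0!·0!) = 1/96
  k=1: −1/(1!·1!·3!·1!·1!·1!) = -1/6
  k=2: +1/(2!·0!·2!·0!·2!·2!) = 1/16
Σ = -3/32  ⇒  CG² = 256/15·(-3/32)² = 3/20
CG = −√(3/20) = -0.387298

-0.387298  (= −√(3/20))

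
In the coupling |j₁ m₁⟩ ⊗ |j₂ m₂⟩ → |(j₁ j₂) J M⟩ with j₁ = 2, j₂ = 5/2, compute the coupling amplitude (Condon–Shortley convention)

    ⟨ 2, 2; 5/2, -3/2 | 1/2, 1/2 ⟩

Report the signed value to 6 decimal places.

+0.258199  (= +√(1/15))

j₁+j₂−J=4  J+j₁−j₂=0  J−j₁+j₂=1  j₁+j₂+J+1=6
(j₁±m₁, j₂±m₂, J±M) = (4,0,1,4,1,0)
P² = 192/5
sum k=0..0:
  [0] +1/24 = 1/24
S = 1/24
C² = P²·S² = 1/15 ; C = +0.258199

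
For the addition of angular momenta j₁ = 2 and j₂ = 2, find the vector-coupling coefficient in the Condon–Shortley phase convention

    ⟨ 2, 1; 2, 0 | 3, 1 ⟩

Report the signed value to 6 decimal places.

triangle: 1!·3!·3!/8! = 36/40320
(j±m)!: 3!·1!·2!·2!·4!·2! = 1152
prefactor² = (2J+1)·Δ·N² = 36/5
  k=0: +1/(0!·1!·1!·2!·2!·1!) = 1/4
  k=1: −1/(1!·0!·0!·1!·3!·2!) = -1/12
Σ = 1/6  ⇒  CG² = 36/5·1/6² = 1/5
CG = +√(1/5) = +0.447214

+0.447214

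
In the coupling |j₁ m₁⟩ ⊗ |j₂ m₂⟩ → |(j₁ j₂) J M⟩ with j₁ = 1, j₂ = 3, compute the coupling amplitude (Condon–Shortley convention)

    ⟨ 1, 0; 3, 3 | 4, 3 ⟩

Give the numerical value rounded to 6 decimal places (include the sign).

j₁+j₂−J=0  J+j₁−j₂=2  J−j₁+j₂=6  j₁+j₂+J+1=9
(j₁±m₁, j₂±m₂, J±M) = (1,1,6,0,7,1)
P² = 129600
sum k=0..0:
  [0] +1/720 = 1/720
S = 1/720
C² = P²·S² = 1/4 ; C = +0.500000

+0.500000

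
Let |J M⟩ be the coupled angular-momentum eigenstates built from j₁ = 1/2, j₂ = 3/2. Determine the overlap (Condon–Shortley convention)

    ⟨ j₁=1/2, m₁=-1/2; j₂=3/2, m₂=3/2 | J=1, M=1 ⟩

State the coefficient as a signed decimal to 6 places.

triangle: 1!×0!×2!/4! = 2/24
(j±m)!: 0!×1!×3!×0!×2!×0! = 12
prefactor² = (2J+1)×Δ×N² = 3
  k=1: −1/(1!×0!×0!×2!×0!×0!) = -1/2
Σ = -1/2  ⇒  CG² = 3×(-1/2)² = 3/4
CG = −√(3/4) = -0.866025

−√(3/4) ≈ -0.866025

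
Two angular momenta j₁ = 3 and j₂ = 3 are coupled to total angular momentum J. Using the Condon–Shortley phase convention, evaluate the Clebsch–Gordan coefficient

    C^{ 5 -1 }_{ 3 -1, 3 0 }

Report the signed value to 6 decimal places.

−√(5/42) ≈ -0.345033

√[11·1!5!5!/12! · 2!4!3!3!4!6!] = √(69120/7)
  +(−1)^0/∏(0,1,4,3,1,2)! = 1/288  (running 1/288)
  +(−1)^1/∏(1,0,3,2,2,3)! = -1/144  (running -1/288)
⟨..|..⟩ = √(69120/7)·(-1/288) = -0.345033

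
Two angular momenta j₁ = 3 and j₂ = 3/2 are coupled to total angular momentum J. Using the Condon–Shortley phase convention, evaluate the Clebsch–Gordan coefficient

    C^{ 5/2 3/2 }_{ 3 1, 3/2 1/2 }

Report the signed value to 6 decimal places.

√[6·2!4!1!/8! · 4!2!2!1!4!1!] = √(576/35)
  +(−1)^1/∏(1,1,1,1,3,0)! = -1/6  (running -1/6)
  +(−1)^2/∏(2,0,0,0,4,1)! = 1/48  (running -7/48)
⟨..|..⟩ = √(576/35)·(-7/48) = -0.591608

-0.591608  (= −√(7/20))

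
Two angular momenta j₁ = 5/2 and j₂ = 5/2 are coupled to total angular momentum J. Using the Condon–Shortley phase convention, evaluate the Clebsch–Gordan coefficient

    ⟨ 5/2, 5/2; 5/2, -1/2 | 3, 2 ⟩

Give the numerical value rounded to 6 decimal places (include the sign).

j₁+j₂−J=2  J+j₁−j₂=3  J−j₁+j₂=3  j₁+j₂+J+1=9
(j₁±m₁, j₂±m₂, J±M) = (5,0,2,3,5,1)
P² = 240
sum k=0..0:
  [0] +1/24 = 1/24
S = 1/24
C² = P²·S² = 5/12 ; C = +0.645497

+√(5/12) ≈ +0.645497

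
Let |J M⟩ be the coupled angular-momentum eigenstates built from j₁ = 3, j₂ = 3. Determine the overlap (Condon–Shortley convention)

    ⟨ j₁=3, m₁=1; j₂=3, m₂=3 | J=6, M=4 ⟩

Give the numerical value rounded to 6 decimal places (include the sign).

+√(5/22) ≈ +0.476731

j₁+j₂−J=0  J+j₁−j₂=6  J−j₁+j₂=6  j₁+j₂+J+1=13
(j₁±m₁, j₂±m₂, J±M) = (4,2,6,0,10,2)
P² = 2985984000/11
sum k=0..0:
  [0] +1/34560 = 1/34560
S = 1/34560
C² = P²·S² = 5/22 ; C = +0.476731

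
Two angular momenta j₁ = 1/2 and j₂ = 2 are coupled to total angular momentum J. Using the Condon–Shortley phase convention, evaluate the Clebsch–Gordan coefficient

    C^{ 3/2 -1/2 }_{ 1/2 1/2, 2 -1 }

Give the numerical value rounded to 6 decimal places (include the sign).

j₁+j₂−J=1  J+j₁−j₂=0  J−j₁+j₂=3  j₁+j₂+J+1=5
(j₁±m₁, j₂±m₂, J±M) = (1,0,1,3,1,2)
P² = 12/5
sum k=0..0:
  [0] +1/2 = 1/2
S = 1/2
C² = P²·S² = 3/5 ; C = +0.774597

+√(3/5) = +0.774597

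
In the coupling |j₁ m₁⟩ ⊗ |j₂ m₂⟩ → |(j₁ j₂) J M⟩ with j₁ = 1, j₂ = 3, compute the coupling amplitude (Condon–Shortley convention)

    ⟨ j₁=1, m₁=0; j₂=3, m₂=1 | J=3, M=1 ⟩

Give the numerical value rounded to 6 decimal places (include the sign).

−√(1/12) = -0.288675

j₁+j₂−J=1  J+j₁−j₂=1  J−j₁+j₂=5  j₁+j₂+J+1=8
(j₁±m₁, j₂±m₂, J±M) = (1,1,4,2,4,2)
P² = 48
sum k=0..1:
  [0] +1/24 = 1/24
  [1] −1/12 = -1/12
S = -1/24
C² = P²·S² = 1/12 ; C = -0.288675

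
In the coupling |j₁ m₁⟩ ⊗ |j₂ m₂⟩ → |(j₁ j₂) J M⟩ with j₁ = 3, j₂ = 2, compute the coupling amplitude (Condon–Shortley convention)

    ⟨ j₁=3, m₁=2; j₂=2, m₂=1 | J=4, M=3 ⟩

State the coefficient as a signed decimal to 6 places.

j₁+j₂−J=1  J+j₁−j₂=5  J−j₁+j₂=3  j₁+j₂+J+1=10
(j₁±m₁, j₂±m₂, J±M) = (5,1,3,1,7,1)
P² = 6480
sum k=0..1:
  [0] +1/144 = 1/144
  [1] −1/240 = -1/240
S = 1/360
C² = P²·S² = 1/20 ; C = +0.223607

+√(1/20) = +0.223607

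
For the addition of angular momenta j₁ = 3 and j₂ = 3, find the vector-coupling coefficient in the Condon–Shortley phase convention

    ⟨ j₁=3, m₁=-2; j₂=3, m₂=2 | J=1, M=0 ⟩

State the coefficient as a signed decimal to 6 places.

√[3·5!1!1!/8! · 1!5!5!1!1!1!] = √(900/7)
  +(−1)^4/∏(4,1,1,1,0,0)! = 1/24  (running 1/24)
  +(−1)^5/∏(5,0,0,0,1,1)! = -1/120  (running 1/30)
⟨..|..⟩ = √(900/7)·(1/30) = +0.377964

+√(1/7) ≈ +0.377964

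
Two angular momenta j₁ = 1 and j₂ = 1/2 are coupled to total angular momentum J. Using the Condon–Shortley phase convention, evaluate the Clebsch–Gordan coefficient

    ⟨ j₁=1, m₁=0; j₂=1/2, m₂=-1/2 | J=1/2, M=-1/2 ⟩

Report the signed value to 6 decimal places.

+√(1/3) ≈ +0.577350

triangle: 1!×1!×0!/3! = 1/6
(j±m)!: 1!×1!×0!×1!×0!×1! = 1
prefactor² = (2J+1)×Δ×N² = 1/3
  k=0: +1/(0!×1!×1!×0!×0!×0!) = 1
Σ = 1  ⇒  CG² = 1/3×1² = 1/3
CG = +√(1/3) = +0.577350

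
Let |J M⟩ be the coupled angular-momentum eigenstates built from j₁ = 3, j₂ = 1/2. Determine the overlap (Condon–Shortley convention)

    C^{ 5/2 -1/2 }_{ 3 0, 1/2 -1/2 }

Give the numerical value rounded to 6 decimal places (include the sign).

+0.654654  (= +√(3/7))

√[6·1!5!0!/7! · 3!3!0!1!2!3!] = √(432/7)
  +(−1)^0/∏(0,1,3,0,2,0)! = 1/12  (running 1/12)
⟨..|..⟩ = √(432/7)·(1/12) = +0.654654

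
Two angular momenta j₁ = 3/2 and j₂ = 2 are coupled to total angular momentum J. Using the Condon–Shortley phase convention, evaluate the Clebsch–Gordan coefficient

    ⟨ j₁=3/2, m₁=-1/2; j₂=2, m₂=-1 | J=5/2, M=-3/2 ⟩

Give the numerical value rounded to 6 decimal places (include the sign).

+0.169031  (= +√(1/35))

triangle: 1!·2!·3!/7! = 12/5040
(j±m)!: 1!·2!·1!·3!·1!·4! = 288
prefactor² = (2J+1)·Δ·N² = 144/35
  k=0: +1/(0!·1!·2!·1!·0!·2!) = 1/4
  k=1: −1/(1!·0!·1!·0!·1!·3!) = -1/6
Σ = 1/12  ⇒  CG² = 144/35·1/12² = 1/35
CG = +√(1/35) = +0.169031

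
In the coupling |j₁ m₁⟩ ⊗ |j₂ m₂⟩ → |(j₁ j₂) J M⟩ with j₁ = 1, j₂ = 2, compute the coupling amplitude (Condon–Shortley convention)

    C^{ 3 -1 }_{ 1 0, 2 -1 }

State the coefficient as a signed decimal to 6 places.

+0.730297

j₁+j₂−J=0  J+j₁−j₂=2  J−j₁+j₂=4  j₁+j₂+J+1=7
(j₁±m₁, j₂±m₂, J±M) = (1,1,1,3,2,4)
P² = 96/5
sum k=0..0:
  [0] +1/6 = 1/6
S = 1/6
C² = P²·S² = 8/15 ; C = +0.730297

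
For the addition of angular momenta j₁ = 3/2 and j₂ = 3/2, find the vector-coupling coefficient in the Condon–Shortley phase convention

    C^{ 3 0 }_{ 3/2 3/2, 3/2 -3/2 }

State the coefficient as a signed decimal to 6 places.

+0.223607  (= +√(1/20))

j₁+j₂−J=0  J+j₁−j₂=3  J−j₁+j₂=3  j₁+j₂+J+1=7
(j₁±m₁, j₂±m₂, J±M) = (3,0,0,3,3,3)
P² = 324/5
sum k=0..0:
  [0] +1/36 = 1/36
S = 1/36
C² = P²·S² = 1/20 ; C = +0.223607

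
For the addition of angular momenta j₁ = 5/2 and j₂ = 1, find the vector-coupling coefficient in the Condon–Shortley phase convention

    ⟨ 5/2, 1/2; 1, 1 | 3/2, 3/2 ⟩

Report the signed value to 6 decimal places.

+√(1/15) ≈ +0.258199

j₁+j₂−J=2  J+j₁−j₂=3  J−j₁+j₂=0  j₁+j₂+J+1=6
(j₁±m₁, j₂±m₂, J±M) = (3,2,2,0,3,0)
P² = 48/5
sum k=2..2:
  [2] +1/12 = 1/12
S = 1/12
C² = P²·S² = 1/15 ; C = +0.258199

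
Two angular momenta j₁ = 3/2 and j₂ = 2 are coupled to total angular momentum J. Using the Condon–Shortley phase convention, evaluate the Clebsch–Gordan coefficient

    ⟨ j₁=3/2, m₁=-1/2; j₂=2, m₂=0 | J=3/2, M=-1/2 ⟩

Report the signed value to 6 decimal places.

-0.447214

j₁+j₂−J=2  J+j₁−j₂=1  J−j₁+j₂=2  j₁+j₂+J+1=6
(j₁±m₁, j₂±m₂, J±M) = (1,2,2,2,1,2)
P² = 16/45
sum k=1..2:
  [1] −1/1 = -1
  [2] +1/4 = 1/4
S = -3/4
C² = P²·S² = 1/5 ; C = -0.447214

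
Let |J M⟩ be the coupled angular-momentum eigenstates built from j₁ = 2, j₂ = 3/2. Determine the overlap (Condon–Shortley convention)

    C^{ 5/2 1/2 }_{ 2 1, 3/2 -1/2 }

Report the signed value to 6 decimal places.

j₁+j₂−J=1  J+j₁−j₂=3  J−j₁+j₂=2  j₁+j₂+J+1=7
(j₁±m₁, j₂±m₂, J±M) = (3,1,1,2,3,2)
P² = 72/35
sum k=0..1:
  [0] +1/2 = 1/2
  [1] −1/12 = -1/12
S = 5/12
C² = P²·S² = 5/14 ; C = +0.597614

+0.597614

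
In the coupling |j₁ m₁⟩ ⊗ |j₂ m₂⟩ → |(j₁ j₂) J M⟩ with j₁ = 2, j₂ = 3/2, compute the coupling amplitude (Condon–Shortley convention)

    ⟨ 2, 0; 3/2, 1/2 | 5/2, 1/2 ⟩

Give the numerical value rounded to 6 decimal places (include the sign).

-0.292770  (= −√(3/35))

j₁+j₂−J=1  J+j₁−j₂=3  J−j₁+j₂=2  j₁+j₂+J+1=7
(j₁±m₁, j₂±m₂, J±M) = (2,2,2,1,3,2)
P² = 48/35
sum k=0..1:
  [0] +1/4 = 1/4
  [1] −1/2 = -1/2
S = -1/4
C² = P²·S² = 3/35 ; C = -0.292770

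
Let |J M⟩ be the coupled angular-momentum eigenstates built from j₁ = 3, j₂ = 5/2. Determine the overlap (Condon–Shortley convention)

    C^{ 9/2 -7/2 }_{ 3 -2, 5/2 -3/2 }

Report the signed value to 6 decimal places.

−√(1/99) = -0.100504

triangle: 1!*5!*4!/11! = 2880/39916800
(j±m)!: 1!*5!*1!*4!*1!*8! = 116121600
prefactor² = (2J+1)*Δ*N² = 921600/11
  k=0: +1/(0!*1!*5!*1!*0!*3!) = 1/720
  k=1: −1/(1!*0!*4!*0!*1!*4!) = -1/576
Σ = -1/2880  ⇒  CG² = 921600/11*(-1/2880)² = 1/99
CG = −√(1/99) = -0.100504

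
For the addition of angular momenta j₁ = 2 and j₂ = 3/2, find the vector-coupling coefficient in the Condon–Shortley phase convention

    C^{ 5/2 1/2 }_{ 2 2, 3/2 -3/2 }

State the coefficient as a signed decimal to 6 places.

+√(6/35) = +0.414039

triangle: 1!×3!×2!/7! = 12/5040
(j±m)!: 4!×0!×0!×3!×3!×2! = 1728
prefactor² = (2J+1)×Δ×N² = 864/35
  k=0: +1/(0!×1!×0!×0!×3!×2!) = 1/12
Σ = 1/12  ⇒  CG² = 864/35×1/12² = 6/35
CG = +√(6/35) = +0.414039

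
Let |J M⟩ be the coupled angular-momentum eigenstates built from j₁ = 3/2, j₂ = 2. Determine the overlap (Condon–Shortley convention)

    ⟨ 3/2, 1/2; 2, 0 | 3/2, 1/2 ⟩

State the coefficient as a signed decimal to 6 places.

−√(1/5) = -0.447214

√[4·2!1!2!/6! · 2!1!2!2!2!1!] = √(16/45)
  +(−1)^0/∏(0,2,1,2,0,0)! = 1/4  (running 1/4)
  +(−1)^1/∏(1,1,0,1,1,1)! = -1  (running -3/4)
⟨..|..⟩ = √(16/45)·(-3/4) = -0.447214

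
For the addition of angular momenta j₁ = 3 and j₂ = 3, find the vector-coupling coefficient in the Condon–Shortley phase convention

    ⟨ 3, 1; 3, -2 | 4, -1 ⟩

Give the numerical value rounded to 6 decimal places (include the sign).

+√(16/77) ≈ +0.455842

j₁+j₂−J=2  J+j₁−j₂=4  J−j₁+j₂=4  j₁+j₂+J+1=11
(j₁±m₁, j₂±m₂, J±M) = (4,2,1,5,3,5)
P² = 82944/77
sum k=0..1:
  [0] +1/48 = 1/48
  [1] −1/144 = -1/144
S = 1/72
C² = P²·S² = 16/77 ; C = +0.455842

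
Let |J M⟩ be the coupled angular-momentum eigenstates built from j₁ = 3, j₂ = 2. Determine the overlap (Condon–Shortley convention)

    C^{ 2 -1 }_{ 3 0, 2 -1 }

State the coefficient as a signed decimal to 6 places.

-0.534522

√[5·3!3!1!/8! · 3!3!1!3!1!3!] = √(81/14)
  +(−1)^0/∏(0,3,3,1,0,0)! = 1/36  (running 1/36)
  +(−1)^1/∏(1,2,2,0,1,1)! = -1/4  (running -2/9)
⟨..|..⟩ = √(81/14)·(-2/9) = -0.534522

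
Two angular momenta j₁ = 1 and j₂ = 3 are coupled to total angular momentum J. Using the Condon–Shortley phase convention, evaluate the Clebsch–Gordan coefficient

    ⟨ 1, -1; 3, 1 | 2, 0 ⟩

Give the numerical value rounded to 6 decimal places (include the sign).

triangle: 2!×0!×4!/7! = 48/5040
(j±m)!: 0!×2!×4!×2!×2!×2! = 384
prefactor² = (2J+1)×Δ×N² = 128/7
  k=2: +1/(2!×0!×0!×2!×0!×2!) = 1/8
Σ = 1/8  ⇒  CG² = 128/7×1/8² = 2/7
CG = +√(2/7) = +0.534522

+√(2/7) = +0.534522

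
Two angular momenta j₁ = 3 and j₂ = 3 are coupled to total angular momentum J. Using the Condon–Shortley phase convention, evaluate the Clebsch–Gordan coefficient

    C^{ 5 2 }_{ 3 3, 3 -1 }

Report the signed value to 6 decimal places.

+0.408248  (= +√(1/6))

triangle: 1!×5!×5!/12! = 14400/479001600
(j±m)!: 6!×0!×2!×4!×7!×3! = 1045094400
prefactor² = (2J+1)×Δ×N² = 345600
  k=0: +1/(0!×1!×0!×2!×5!×3!) = 1/1440
Σ = 1/1440  ⇒  CG² = 345600×1/1440² = 1/6
CG = +√(1/6) = +0.408248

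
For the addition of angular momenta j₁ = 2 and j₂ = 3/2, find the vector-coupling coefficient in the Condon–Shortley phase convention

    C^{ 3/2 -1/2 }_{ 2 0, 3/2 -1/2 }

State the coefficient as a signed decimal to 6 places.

−√(1/5) ≈ -0.447214

j₁+j₂−J=2  J+j₁−j₂=2  J−j₁+j₂=1  j₁+j₂+J+1=6
(j₁±m₁, j₂±m₂, J±M) = (2,2,1,2,1,2)
P² = 16/45
sum k=0..1:
  [0] +1/4 = 1/4
  [1] −1/1 = -1
S = -3/4
C² = P²·S² = 1/5 ; C = -0.447214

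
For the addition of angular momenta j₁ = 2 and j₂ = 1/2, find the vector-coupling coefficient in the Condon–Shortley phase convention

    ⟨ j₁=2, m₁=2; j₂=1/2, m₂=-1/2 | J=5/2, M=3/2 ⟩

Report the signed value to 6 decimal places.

√[6·0!4!1!/6! · 4!0!0!1!4!1!] = √(576/5)
  +(−1)^0/∏(0,0,0,0,4,1)! = 1/24  (running 1/24)
⟨..|..⟩ = √(576/5)·(1/24) = +0.447214

+0.447214  (= +√(1/5))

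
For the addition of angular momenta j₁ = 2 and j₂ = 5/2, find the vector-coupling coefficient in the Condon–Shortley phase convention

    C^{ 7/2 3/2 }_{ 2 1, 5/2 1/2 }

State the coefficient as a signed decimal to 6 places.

triangle: 1!*3!*4!/9! = 144/362880
(j±m)!: 3!*1!*3!*2!*5!*2! = 17280
prefactor² = (2J+1)*Δ*N² = 384/7
  k=0: +1/(0!*1!*1!*3!*2!*1!) = 1/12
  k=1: −1/(1!*0!*0!*2!*3!*2!) = -1/24
Σ = 1/24  ⇒  CG² = 384/7*1/24² = 2/21
CG = +√(2/21) = +0.308607

+√(2/21) = +0.308607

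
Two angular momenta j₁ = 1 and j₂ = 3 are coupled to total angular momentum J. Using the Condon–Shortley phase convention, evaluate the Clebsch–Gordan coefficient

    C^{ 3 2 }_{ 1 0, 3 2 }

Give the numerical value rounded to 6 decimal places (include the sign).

-0.577350

j₁+j₂−J=1  J+j₁−j₂=1  J−j₁+j₂=5  j₁+j₂+J+1=8
(j₁±m₁, j₂±m₂, J±M) = (1,1,5,1,5,1)
P² = 300
sum k=0..1:
  [0] +1/120 = 1/120
  [1] −1/24 = -1/24
S = -1/30
C² = P²·S² = 1/3 ; C = -0.577350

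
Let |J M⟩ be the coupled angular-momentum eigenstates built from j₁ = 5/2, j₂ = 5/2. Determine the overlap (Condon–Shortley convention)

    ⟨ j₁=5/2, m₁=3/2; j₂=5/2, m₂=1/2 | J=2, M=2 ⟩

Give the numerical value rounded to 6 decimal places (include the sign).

-0.566947  (= −√(9/28))

√[5·3!2!2!/8! · 4!1!3!2!4!0!] = √(144/7)
  +(−1)^1/∏(1,2,0,2,2,0)! = -1/8  (running -1/8)
⟨..|..⟩ = √(144/7)·(-1/8) = -0.566947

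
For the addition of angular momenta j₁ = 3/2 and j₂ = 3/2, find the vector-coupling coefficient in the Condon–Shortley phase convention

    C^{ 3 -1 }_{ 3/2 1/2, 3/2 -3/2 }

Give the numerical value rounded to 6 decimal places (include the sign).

√[7·0!3!3!/7! · 2!1!0!3!2!4!] = √(144/5)
  +(−1)^0/∏(0,0,1,0,2,3)! = 1/12  (running 1/12)
⟨..|..⟩ = √(144/5)·(1/12) = +0.447214

+√(1/5) = +0.447214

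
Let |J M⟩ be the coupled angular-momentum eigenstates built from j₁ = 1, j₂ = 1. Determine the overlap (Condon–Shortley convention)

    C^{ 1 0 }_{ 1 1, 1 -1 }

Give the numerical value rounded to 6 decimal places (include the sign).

+0.707107  (= +√(1/2))

j₁+j₂−J=1  J+j₁−j₂=1  J−j₁+j₂=1  j₁+j₂+J+1=4
(j₁±m₁, j₂±m₂, J±M) = (2,0,0,2,1,1)
P² = 1/2
sum k=0..0:
  [0] +1/1 = 1
S = 1
C² = P²·S² = 1/2 ; C = +0.707107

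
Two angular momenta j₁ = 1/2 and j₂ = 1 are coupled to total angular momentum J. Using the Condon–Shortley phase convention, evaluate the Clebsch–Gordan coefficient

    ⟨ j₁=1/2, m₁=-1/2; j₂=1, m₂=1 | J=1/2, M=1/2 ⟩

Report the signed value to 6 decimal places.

-0.816497  (= −√(2/3))

triangle: 1!·0!·1!/3! = 1/6
(j±m)!: 0!·1!·2!·0!·1!·0! = 2
prefactor² = (2J+1)·Δ·N² = 2/3
  k=1: −1/(1!·0!·0!·1!·0!·0!) = -1
Σ = -1  ⇒  CG² = 2/3·(-1)² = 2/3
CG = −√(2/3) = -0.816497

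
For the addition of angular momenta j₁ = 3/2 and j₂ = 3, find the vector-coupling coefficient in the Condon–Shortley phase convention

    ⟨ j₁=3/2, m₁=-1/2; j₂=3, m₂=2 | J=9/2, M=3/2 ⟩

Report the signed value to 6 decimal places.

+0.462910

√[10·0!3!6!/10! · 1!2!5!1!6!3!] = √(86400/7)
  +(−1)^0/∏(0,0,2,5,1,1)! = 1/240  (running 1/240)
⟨..|..⟩ = √(86400/7)·(1/240) = +0.462910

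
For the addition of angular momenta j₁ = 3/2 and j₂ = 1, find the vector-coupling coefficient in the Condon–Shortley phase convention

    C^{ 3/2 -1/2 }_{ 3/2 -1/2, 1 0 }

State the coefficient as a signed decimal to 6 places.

√[4·1!2!1!/5! · 1!2!1!1!1!2!] = √(4/15)
  +(−1)^0/∏(0,1,2,1,0,0)! = 1/2  (running 1/2)
  +(−1)^1/∏(1,0,1,0,1,1)! = -1  (running -1/2)
⟨..|..⟩ = √(4/15)·(-1/2) = -0.258199

−√(1/15) ≈ -0.258199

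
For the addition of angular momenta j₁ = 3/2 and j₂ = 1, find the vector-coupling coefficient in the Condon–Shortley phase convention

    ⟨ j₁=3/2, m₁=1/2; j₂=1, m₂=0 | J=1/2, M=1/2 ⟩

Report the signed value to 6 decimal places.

-0.577350  (= −√(1/3))

j₁+j₂−J=2  J+j₁−j₂=1  J−j₁+j₂=0  j₁+j₂+J+1=4
(j₁±m₁, j₂±m₂, J±M) = (2,1,1,1,1,0)
P² = 1/3
sum k=1..1:
  [1] −1/1 = -1
S = -1
C² = P²·S² = 1/3 ; C = -0.577350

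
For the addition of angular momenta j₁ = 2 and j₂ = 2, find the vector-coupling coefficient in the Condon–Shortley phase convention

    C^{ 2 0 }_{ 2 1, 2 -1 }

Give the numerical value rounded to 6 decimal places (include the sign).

j₁+j₂−J=2  J+j₁−j₂=2  J−j₁+j₂=2  j₁+j₂+J+1=7
(j₁±m₁, j₂±m₂, J±M) = (3,1,1,3,2,2)
P² = 8/7
sum k=0..1:
  [0] +1/2 = 1/2
  [1] −1/4 = -1/4
S = 1/4
C² = P²·S² = 1/14 ; C = +0.267261

+√(1/14) = +0.267261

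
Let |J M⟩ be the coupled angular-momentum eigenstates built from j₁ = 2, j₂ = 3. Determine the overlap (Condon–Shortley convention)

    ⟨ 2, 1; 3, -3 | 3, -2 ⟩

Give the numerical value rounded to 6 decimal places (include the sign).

+√(5/12) ≈ +0.645497

j₁+j₂−J=2  J+j₁−j₂=2  J−j₁+j₂=4  j₁+j₂+J+1=9
(j₁±m₁, j₂±m₂, J±M) = (3,1,0,6,1,5)
P² = 960
sum k=0..0:
  [0] +1/48 = 1/48
S = 1/48
C² = P²·S² = 5/12 ; C = +0.645497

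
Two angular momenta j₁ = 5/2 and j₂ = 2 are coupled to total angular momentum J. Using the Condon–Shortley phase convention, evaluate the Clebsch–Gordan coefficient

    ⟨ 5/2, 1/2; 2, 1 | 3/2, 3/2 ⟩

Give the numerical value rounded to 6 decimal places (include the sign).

+0.507093  (= +√(9/35))

√[4·3!2!1!/7! · 3!2!3!1!3!0!] = √(144/35)
  +(−1)^2/∏(2,1,0,1,2,0)! = 1/4  (running 1/4)
⟨..|..⟩ = √(144/35)·(1/4) = +0.507093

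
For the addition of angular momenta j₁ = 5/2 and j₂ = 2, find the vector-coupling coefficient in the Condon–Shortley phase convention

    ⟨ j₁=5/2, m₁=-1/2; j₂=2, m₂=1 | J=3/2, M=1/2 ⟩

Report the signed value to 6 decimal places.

+0.487950

triangle: 3!×2!×1!/7! = 12/5040
(j±m)!: 2!×3!×3!×1!×2!×1! = 144
prefactor² = (2J+1)×Δ×N² = 48/35
  k=2: +1/(2!×1!×1!×1!×1!×0!) = 1/2
  k=3: −1/(3!×0!×0!×0!×2!×1!) = -1/12
Σ = 5/12  ⇒  CG² = 48/35×5/12² = 5/21
CG = +√(5/21) = +0.487950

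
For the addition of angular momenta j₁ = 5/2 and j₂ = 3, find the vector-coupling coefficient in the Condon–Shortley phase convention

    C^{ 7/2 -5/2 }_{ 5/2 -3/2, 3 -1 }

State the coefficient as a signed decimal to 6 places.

−√(10/63) ≈ -0.398410

√[8·2!3!4!/10! · 1!4!2!4!1!6!] = √(18432/35)
  +(−1)^1/∏(1,1,3,1,0,3)! = -1/36  (running -1/36)
  +(−1)^2/∏(2,0,2,0,1,4)! = 1/96  (running -5/288)
⟨..|..⟩ = √(18432/35)·(-5/288) = -0.398410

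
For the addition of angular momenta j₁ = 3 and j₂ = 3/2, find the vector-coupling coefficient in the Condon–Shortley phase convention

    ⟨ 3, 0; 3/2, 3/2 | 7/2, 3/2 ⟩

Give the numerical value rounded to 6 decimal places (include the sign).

−√(10/21) = -0.690066

triangle: 1!·5!·2!/9! = 240/362880
(j±m)!: 3!·3!·3!·0!·5!·2! = 51840
prefactor² = (2J+1)·Δ·N² = 1920/7
  k=1: −1/(1!·0!·2!·2!·3!·0!) = -1/24
Σ = -1/24  ⇒  CG² = 1920/7·(-1/24)² = 10/21
CG = −√(10/21) = -0.690066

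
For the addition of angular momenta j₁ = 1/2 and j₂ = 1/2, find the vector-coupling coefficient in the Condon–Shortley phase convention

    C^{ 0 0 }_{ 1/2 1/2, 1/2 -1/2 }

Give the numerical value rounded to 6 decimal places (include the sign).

+√(1/2) ≈ +0.707107

j₁+j₂−J=1  J+j₁−j₂=0  J−j₁+j₂=0  j₁+j₂+J+1=2
(j₁±m₁, j₂±m₂, J±M) = (1,0,0,1,0,0)
P² = 1/2
sum k=0..0:
  [0] +1/1 = 1
S = 1
C² = P²·S² = 1/2 ; C = +0.707107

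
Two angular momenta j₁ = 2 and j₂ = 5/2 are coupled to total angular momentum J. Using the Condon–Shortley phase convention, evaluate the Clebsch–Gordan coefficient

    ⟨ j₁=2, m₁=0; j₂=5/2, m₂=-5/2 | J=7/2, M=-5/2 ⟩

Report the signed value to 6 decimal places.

+0.690066  (= +√(10/21))

j₁+j₂−J=1  J+j₁−j₂=3  J−j₁+j₂=4  j₁+j₂+J+1=9
(j₁±m₁, j₂±m₂, J±M) = (2,2,0,5,1,6)
P² = 7680/7
sum k=0..0:
  [0] +1/48 = 1/48
S = 1/48
C² = P²·S² = 10/21 ; C = +0.690066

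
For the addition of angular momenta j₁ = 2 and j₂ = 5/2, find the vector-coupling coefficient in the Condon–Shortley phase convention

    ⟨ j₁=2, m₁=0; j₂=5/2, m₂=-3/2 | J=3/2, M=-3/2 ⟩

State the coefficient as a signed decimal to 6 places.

√[4·3!1!2!/7! · 2!2!1!4!0!3!] = √(192/35)
  +(−1)^1/∏(1,2,1,0,0,2)! = -1/4  (running -1/4)
⟨..|..⟩ = √(192/35)·(-1/4) = -0.585540

−√(12/35) = -0.585540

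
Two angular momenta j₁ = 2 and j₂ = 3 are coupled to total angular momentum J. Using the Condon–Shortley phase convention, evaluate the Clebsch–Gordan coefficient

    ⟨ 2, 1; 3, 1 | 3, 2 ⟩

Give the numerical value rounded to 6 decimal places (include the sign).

−√(1/4) = -0.500000

√[7·2!2!4!/9! · 3!1!4!2!5!1!] = √(64)
  +(−1)^0/∏(0,2,1,4,1,0)! = 1/48  (running 1/48)
  +(−1)^1/∏(1,1,0,3,2,1)! = -1/12  (running -1/16)
⟨..|..⟩ = √(64)·(-1/16) = -0.500000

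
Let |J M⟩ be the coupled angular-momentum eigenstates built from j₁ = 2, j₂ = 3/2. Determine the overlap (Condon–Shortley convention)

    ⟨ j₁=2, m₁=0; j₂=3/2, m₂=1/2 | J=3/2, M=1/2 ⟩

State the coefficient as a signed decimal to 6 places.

−√(1/5) ≈ -0.447214

triangle: 2!×2!×1!/6! = 4/720
(j±m)!: 2!×2!×2!×1!×2!×1! = 16
prefactor² = (2J+1)×Δ×N² = 16/45
  k=1: −1/(1!×1!×1!×1!×1!×0!) = -1
  k=2: +1/(2!×0!×0!×0!×2!×1!) = 1/4
Σ = -3/4  ⇒  CG² = 16/45×(-3/4)² = 1/5
CG = −√(1/5) = -0.447214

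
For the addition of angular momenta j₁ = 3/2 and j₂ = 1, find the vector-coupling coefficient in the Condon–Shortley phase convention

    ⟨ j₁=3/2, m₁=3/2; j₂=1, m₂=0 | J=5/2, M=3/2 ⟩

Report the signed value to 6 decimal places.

j₁+j₂−J=0  J+j₁−j₂=3  J−j₁+j₂=2  j₁+j₂+J+1=6
(j₁±m₁, j₂±m₂, J±M) = (3,0,1,1,4,1)
P² = 72/5
sum k=0..0:
  [0] +1/6 = 1/6
S = 1/6
C² = P²·S² = 2/5 ; C = +0.632456

+0.632456  (= +√(2/5))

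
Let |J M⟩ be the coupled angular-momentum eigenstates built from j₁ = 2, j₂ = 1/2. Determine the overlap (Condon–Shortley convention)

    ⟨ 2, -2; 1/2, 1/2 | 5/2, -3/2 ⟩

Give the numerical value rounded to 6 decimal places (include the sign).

+0.447214

j₁+j₂−J=0  J+j₁−j₂=4  J−j₁+j₂=1  j₁+j₂+J+1=6
(j₁±m₁, j₂±m₂, J±M) = (0,4,1,0,1,4)
P² = 576/5
sum k=0..0:
  [0] +1/24 = 1/24
S = 1/24
C² = P²·S² = 1/5 ; C = +0.447214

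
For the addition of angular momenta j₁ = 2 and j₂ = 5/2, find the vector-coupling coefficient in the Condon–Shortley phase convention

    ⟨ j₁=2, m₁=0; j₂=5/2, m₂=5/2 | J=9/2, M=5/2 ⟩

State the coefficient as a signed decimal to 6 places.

j₁+j₂−J=0  J+j₁−j₂=4  J−j₁+j₂=5  j₁+j₂+J+1=10
(j₁±m₁, j₂±m₂, J±M) = (2,2,5,0,7,2)
P² = 38400
sum k=0..0:
  [0] +1/480 = 1/480
S = 1/480
C² = P²·S² = 1/6 ; C = +0.408248

+√(1/6) ≈ +0.408248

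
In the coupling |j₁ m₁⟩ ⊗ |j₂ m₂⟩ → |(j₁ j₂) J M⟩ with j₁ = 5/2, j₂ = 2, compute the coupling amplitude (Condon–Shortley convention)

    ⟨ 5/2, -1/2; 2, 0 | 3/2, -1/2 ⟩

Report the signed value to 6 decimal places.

triangle: 3!*2!*1!/7! = 12/5040
(j±m)!: 2!*3!*2!*2!*1!*2! = 96
prefactor² = (2J+1)*Δ*N² = 32/35
  k=1: −1/(1!*2!*2!*1!*0!*0!) = -1/4
  k=2: +1/(2!*1!*1!*0!*1!*1!) = 1/2
Σ = 1/4  ⇒  CG² = 32/35*1/4² = 2/35
CG = +√(2/35) = +0.239046

+√(2/35) = +0.239046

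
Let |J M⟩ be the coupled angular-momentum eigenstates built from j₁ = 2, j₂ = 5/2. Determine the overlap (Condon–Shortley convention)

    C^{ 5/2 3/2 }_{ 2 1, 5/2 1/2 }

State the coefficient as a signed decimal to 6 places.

-0.414039  (= −√(6/35))

j₁+j₂−J=2  J+j₁−j₂=2  J−j₁+j₂=3  j₁+j₂+J+1=8
(j₁±m₁, j₂±m₂, J±M) = (3,1,3,2,4,1)
P² = 216/35
sum k=0..1:
  [0] +1/12 = 1/12
  [1] −1/4 = -1/4
S = -1/6
C² = P²·S² = 6/35 ; C = -0.414039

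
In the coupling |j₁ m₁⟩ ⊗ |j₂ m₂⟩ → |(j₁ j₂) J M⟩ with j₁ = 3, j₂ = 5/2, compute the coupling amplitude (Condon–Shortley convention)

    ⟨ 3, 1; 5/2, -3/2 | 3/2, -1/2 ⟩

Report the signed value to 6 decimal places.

-0.483046

√[4·4!2!1!/8! · 4!2!1!4!1!2!] = √(384/35)
  +(−1)^0/∏(0,4,2,1,0,0)! = 1/48  (running 1/48)
  +(−1)^1/∏(1,3,1,0,1,1)! = -1/6  (running -7/48)
⟨..|..⟩ = √(384/35)·(-7/48) = -0.483046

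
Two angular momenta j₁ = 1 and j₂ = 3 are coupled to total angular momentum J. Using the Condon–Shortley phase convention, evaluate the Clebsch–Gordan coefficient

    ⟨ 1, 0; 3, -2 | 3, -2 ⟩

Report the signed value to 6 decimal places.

√[7·1!1!5!/8! · 1!1!1!5!1!5!] = √(300)
  +(−1)^0/∏(0,1,1,1,0,4)! = 1/24  (running 1/24)
  +(−1)^1/∏(1,0,0,0,1,5)! = -1/120  (running 1/30)
⟨..|..⟩ = √(300)·(1/30) = +0.577350

+0.577350  (= +√(1/3))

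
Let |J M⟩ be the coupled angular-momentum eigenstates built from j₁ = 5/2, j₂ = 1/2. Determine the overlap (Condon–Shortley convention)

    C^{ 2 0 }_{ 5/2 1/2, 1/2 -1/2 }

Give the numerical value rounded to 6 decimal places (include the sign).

triangle: 1!*4!*0!/6! = 24/720
(j±m)!: 3!*2!*0!*1!*2!*2! = 48
prefactor² = (2J+1)*Δ*N² = 8
  k=0: +1/(0!*1!*2!*0!*2!*0!) = 1/4
Σ = 1/4  ⇒  CG² = 8*1/4² = 1/2
CG = +√(1/2) = +0.707107

+0.707107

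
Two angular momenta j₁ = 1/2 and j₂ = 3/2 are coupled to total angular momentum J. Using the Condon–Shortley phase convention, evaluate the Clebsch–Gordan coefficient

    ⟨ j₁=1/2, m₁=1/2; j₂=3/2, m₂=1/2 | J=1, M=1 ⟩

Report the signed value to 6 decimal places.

+0.500000  (= +√(1/4))

triangle: 1!*0!*2!/4! = 2/24
(j±m)!: 1!*0!*2!*1!*2!*0! = 4
prefactor² = (2J+1)*Δ*N² = 1
  k=0: +1/(0!*1!*0!*2!*0!*0!) = 1/2
Σ = 1/2  ⇒  CG² = 1*1/2² = 1/4
CG = +√(1/4) = +0.500000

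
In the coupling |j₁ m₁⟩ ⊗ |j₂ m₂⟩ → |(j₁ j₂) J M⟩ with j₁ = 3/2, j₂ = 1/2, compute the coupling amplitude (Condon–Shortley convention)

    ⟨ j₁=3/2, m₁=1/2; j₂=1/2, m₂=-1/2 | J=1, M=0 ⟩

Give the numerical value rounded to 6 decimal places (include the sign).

√[3·1!2!0!/4! · 2!1!0!1!1!1!] = √(1/2)
  +(−1)^0/∏(0,1,1,0,1,0)! = 1  (running 1)
⟨..|..⟩ = √(1/2)·(1) = +0.707107

+0.707107  (= +√(1/2))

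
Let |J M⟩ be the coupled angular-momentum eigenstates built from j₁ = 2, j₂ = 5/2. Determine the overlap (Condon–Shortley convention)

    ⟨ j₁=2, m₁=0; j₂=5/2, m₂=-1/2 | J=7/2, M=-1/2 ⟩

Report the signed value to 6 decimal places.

triangle: 1!·3!·4!/9! = 144/362880
(j±m)!: 2!·2!·2!·3!·3!·4! = 6912
prefactor² = (2J+1)·Δ·N² = 768/35
  k=0: +1/(0!·1!·2!·2!·1!·2!) = 1/8
  k=1: −1/(1!·0!·1!·1!·2!·3!) = -1/12
Σ = 1/24  ⇒  CG² = 768/35·1/24² = 4/105
CG = +√(4/105) = +0.195180

+√(4/105) ≈ +0.195180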